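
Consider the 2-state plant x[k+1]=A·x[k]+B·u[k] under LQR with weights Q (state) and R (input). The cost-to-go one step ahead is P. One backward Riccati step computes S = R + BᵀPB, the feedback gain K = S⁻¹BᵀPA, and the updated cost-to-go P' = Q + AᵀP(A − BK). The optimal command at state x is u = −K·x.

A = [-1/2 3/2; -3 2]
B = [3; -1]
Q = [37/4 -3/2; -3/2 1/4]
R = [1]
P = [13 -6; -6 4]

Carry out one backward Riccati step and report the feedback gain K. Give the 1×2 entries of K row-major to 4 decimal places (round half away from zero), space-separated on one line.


0.2753 0.1487

BᵀP = [45.0000 -22.0000]
S = R + BᵀPB = [1] + [157.0000] = [158.0000]
BᵀPA = [43.5000 23.5000]
K = S⁻¹·BᵀPA = [0.2753 0.1487]
A−BK = [-1.3259 1.0538; -2.7247 2.1487]
AᵀP(A−BK) = [9.2737 -7.2199; -7.2199 5.7547]
P' = Q + AᵀP(A−BK) = [18.5237 -8.7199; -8.7199 6.0047]
tr(P') = 24.5285


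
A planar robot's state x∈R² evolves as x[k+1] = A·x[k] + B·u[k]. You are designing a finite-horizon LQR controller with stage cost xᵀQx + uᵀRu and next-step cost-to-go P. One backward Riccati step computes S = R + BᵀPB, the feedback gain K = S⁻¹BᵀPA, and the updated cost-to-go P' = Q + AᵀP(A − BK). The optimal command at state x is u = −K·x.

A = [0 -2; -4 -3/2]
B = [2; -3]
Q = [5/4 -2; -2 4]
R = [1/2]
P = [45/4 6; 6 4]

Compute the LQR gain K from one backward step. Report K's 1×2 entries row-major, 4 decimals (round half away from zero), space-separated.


BᵀP = [4.5000 0.0000]
S = R + BᵀPB = [1/2] + [9.0000] = [9.5000]
BᵀPA = [0.0000 -9.0000]
K = S⁻¹·BᵀPA = [0.0000 -0.9474]
A−BK = [0.0000 -0.1053; -4.0000 -4.3421]
AᵀP(A−BK) = [64.0000 72.0000; 72.0000 81.4737]
P' = Q + AᵀP(A−BK) = [65.2500 70.0000; 70.0000 85.4737]
tr(P') = 150.7237

0.0000 -0.9474


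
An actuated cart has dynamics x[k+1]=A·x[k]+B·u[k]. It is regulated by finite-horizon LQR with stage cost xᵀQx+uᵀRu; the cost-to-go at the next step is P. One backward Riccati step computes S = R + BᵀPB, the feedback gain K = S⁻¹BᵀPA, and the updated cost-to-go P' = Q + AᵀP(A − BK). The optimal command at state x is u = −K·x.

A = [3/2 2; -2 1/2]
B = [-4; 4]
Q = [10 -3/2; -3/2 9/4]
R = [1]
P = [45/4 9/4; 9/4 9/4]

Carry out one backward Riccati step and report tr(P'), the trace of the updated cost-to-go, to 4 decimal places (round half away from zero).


27.2629

BᵀP = [-36.0000 0.0000]
S = R + BᵀPB = [1] + [144.0000] = [145.0000]
BᵀPA = [-54.0000 -72.0000]
K = S⁻¹·BᵀPA = [-0.3724 -0.4966]
A−BK = [0.0103 0.0138; -0.5103 2.4862]
AᵀP(A−BK) = [0.7022 -2.6263; -2.6263 14.3108]
P' = Q + AᵀP(A−BK) = [10.7022 -4.1263; -4.1263 16.5608]
tr(P') = 27.2629


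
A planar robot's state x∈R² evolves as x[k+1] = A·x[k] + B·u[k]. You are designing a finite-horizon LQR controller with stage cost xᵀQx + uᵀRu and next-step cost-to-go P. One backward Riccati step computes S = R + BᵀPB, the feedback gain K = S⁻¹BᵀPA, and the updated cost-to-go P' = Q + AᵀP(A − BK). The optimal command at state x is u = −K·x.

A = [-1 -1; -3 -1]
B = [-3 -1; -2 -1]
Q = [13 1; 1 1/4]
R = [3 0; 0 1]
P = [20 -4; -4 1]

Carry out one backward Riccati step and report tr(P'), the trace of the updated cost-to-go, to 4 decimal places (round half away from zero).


14.9093

BᵀP = [-52.0000 10.0000; -16.0000 3.0000]
S = R + BᵀPB = [3 0; 0 1] + [136.0000 42.0000; 42.0000 13.0000] = [139.0000 42.0000; 42.0000 14.0000]
BᵀPA = [22.0000 42.0000; 7.0000 13.0000]
K = S⁻¹·BᵀPA = [0.0769 0.2308; 0.2692 0.2363]
A−BK = [-0.5000 -0.0714; -2.5769 -0.3022]
AᵀP(A−BK) = [1.4231 0.2692; 0.2692 0.2363]
P' = Q + AᵀP(A−BK) = [14.4231 1.2692; 1.2692 0.4863]
tr(P') = 14.9093


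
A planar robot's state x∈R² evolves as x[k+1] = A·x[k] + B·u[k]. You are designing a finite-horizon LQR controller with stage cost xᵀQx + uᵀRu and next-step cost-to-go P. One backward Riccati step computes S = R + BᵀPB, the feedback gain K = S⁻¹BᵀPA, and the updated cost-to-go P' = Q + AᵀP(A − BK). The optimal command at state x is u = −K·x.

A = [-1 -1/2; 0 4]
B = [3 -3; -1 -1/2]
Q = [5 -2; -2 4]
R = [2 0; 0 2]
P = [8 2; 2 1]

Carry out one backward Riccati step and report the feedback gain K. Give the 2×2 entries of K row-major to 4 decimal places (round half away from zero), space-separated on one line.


BᵀP = [22.0000 5.0000; -25.0000 -6.5000]
S = R + BᵀPB = [2 0; 0 2] + [61.0000 -68.5000; -68.5000 78.2500] = [63.0000 -68.5000; -68.5000 80.2500]
BᵀPA = [-22.0000 9.0000; 25.0000 -13.5000]
K = S⁻¹·BᵀPA = [-0.1458 -0.5571; 0.1871 -0.6437]
A−BK = [-0.0014 -0.7600; -0.0523 3.1210]
AᵀP(A−BK) = [0.1155 -0.1623; -0.1623 6.3232]
P' = Q + AᵀP(A−BK) = [5.1155 -2.1623; -2.1623 10.3232]
tr(P') = 15.4388

-0.1458 -0.5571 0.1871 -0.6437


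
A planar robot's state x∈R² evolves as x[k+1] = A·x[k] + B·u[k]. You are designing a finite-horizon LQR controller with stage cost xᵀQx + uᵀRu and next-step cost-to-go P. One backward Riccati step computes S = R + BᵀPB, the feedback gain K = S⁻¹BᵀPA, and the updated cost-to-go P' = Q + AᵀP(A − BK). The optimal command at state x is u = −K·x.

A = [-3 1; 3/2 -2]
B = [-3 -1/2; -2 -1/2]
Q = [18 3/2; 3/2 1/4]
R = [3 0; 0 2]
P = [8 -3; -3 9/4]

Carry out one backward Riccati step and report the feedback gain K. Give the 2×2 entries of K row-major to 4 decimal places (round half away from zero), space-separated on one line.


BᵀP = [-18.0000 4.5000; -2.5000 0.3750]
S = R + BᵀPB = [3 0; 0 2] + [45.0000 6.7500; 6.7500 1.0625] = [48.0000 6.7500; 6.7500 3.0625]
BᵀPA = [60.7500 -27.0000; 8.0625 -3.2500]
K = S⁻¹·BᵀPA = [1.2976 -0.5989; -0.2274 0.2588]
A−BK = [0.7791 -0.6673; 3.9815 -3.0684]
AᵀP(A−BK) = [27.0665 -18.9538; -18.9538 13.6710]
P' = Q + AᵀP(A−BK) = [45.0665 -17.4538; -17.4538 13.9210]
tr(P') = 58.9875

1.2976 -0.5989 -0.2274 0.2588


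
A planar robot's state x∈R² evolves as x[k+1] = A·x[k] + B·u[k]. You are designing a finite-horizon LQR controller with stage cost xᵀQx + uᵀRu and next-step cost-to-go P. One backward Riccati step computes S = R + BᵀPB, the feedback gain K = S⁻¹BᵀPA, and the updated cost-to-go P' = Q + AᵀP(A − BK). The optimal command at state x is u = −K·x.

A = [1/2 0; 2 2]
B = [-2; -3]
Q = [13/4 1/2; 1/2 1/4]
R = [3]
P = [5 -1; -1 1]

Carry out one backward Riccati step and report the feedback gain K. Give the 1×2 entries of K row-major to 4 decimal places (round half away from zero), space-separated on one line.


BᵀP = [-7.0000 -1.0000]
S = R + BᵀPB = [3] + [17.0000] = [20.0000]
BᵀPA = [-5.5000 -2.0000]
K = S⁻¹·BᵀPA = [-0.2750 -0.1000]
A−BK = [-0.0500 -0.2000; 1.1750 1.7000]
AᵀP(A−BK) = [1.7375 2.4500; 2.4500 3.8000]
P' = Q + AᵀP(A−BK) = [4.9875 2.9500; 2.9500 4.0500]
tr(P') = 9.0375

-0.2750 -0.1000


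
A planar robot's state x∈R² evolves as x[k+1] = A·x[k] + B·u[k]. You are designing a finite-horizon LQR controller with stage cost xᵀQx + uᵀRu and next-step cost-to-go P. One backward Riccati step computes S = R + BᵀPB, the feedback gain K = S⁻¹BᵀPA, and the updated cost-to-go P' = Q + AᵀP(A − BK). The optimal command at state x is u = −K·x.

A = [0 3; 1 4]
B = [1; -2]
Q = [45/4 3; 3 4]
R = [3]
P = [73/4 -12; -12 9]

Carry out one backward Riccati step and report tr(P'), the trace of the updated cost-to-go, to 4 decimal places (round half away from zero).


BᵀP = [42.2500 -30.0000]
S = R + BᵀPB = [3] + [102.2500] = [105.2500]
BᵀPA = [-30.0000 6.7500]
K = S⁻¹·BᵀPA = [-0.2850 0.0641]
A−BK = [0.2850 2.9359; 0.4299 4.1283]
AᵀP(A−BK) = [0.4489 1.9240; 1.9240 19.8171]
P' = Q + AᵀP(A−BK) = [11.6989 4.9240; 4.9240 23.8171]
tr(P') = 35.5160

35.5160


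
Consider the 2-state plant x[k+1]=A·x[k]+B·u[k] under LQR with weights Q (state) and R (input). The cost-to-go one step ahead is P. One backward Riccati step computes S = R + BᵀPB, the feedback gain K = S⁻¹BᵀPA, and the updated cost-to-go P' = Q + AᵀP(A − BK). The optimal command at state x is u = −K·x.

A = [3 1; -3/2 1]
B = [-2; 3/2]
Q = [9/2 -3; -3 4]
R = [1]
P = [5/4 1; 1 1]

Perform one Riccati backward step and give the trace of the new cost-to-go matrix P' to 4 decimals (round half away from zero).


BᵀP = [-1.0000 -0.5000]
S = R + BᵀPB = [1] + [1.2500] = [2.2500]
BᵀPA = [-2.2500 -1.5000]
K = S⁻¹·BᵀPA = [-1.0000 -0.6667]
A−BK = [1.0000 -0.3333; 0.0000 2.0000]
AᵀP(A−BK) = [2.2500 2.2500; 2.2500 3.2500]
P' = Q + AᵀP(A−BK) = [6.7500 -0.7500; -0.7500 7.2500]
tr(P') = 14.0000

14.0000


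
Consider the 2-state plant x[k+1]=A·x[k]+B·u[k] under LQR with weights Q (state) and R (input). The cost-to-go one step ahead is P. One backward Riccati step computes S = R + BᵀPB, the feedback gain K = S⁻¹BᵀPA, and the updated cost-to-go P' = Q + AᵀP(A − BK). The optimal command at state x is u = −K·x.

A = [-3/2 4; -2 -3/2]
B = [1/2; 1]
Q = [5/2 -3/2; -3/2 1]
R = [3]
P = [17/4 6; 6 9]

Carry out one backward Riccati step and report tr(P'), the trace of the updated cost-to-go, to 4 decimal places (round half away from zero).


21.5861

BᵀP = [8.1250 12.0000]
S = R + BᵀPB = [3] + [16.0625] = [19.0625]
BᵀPA = [-36.1875 14.5000]
K = S⁻¹·BᵀPA = [-1.8984 0.7607]
A−BK = [-0.5508 3.6197; -0.1016 -2.2607]
AᵀP(A−BK) = [12.8656 -5.4738; -5.4738 5.2205]
P' = Q + AᵀP(A−BK) = [15.3656 -6.9738; -6.9738 6.2205]
tr(P') = 21.5861


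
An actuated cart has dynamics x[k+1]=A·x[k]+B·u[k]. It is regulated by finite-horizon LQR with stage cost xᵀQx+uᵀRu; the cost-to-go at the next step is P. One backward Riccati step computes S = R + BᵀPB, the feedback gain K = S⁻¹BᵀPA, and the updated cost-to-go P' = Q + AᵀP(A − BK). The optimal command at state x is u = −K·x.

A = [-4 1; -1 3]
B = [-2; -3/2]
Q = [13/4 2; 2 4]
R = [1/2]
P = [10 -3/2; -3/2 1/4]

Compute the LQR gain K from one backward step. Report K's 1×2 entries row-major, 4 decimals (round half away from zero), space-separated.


BᵀP = [-17.7500 2.6250]
S = R + BᵀPB = [1/2] + [31.5625] = [32.0625]
BᵀPA = [68.3750 -9.8750]
K = S⁻¹·BᵀPA = [2.1326 -0.3080]
A−BK = [0.2651 0.3840; 2.1988 2.5380]
AᵀP(A−BK) = [2.4366 -0.1910; -0.1910 0.2086]
P' = Q + AᵀP(A−BK) = [5.6866 1.8090; 1.8090 4.2086]
tr(P') = 9.8952

2.1326 -0.3080


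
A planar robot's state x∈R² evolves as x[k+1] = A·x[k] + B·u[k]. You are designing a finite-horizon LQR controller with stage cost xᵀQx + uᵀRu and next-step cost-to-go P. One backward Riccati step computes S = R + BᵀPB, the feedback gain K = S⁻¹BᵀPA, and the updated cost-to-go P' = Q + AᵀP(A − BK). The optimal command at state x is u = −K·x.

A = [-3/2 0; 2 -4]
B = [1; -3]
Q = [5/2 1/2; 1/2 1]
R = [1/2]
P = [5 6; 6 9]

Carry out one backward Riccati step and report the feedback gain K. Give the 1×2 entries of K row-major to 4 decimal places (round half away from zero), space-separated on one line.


BᵀP = [-13.0000 -21.0000]
S = R + BᵀPB = [1/2] + [50.0000] = [50.5000]
BᵀPA = [-22.5000 84.0000]
K = S⁻¹·BᵀPA = [-0.4455 1.6634]
A−BK = [-1.0545 -1.6634; 0.6634 0.9901]
AᵀP(A−BK) = [1.2252 1.4257; 1.4257 4.2772]
P' = Q + AᵀP(A−BK) = [3.7252 1.9257; 1.9257 5.2772]
tr(P') = 9.0025

-0.4455 1.6634


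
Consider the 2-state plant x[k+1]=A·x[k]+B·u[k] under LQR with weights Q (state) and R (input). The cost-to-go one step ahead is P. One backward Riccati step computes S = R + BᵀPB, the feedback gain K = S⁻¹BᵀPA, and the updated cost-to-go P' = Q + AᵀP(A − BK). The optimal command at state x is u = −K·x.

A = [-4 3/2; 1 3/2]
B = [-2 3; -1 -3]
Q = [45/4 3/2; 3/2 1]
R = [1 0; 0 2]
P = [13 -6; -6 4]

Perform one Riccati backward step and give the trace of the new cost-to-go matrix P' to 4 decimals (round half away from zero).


BᵀP = [-20.0000 8.0000; 57.0000 -30.0000]
S = R + BᵀPB = [1 0; 0 2] + [32.0000 -84.0000; -84.0000 261.0000] = [33.0000 -84.0000; -84.0000 263.0000]
BᵀPA = [88.0000 -18.0000; -258.0000 40.5000]
K = S⁻¹·BᵀPA = [0.9070 -0.8207; -0.6913 -0.1081]
A−BK = [-0.1121 0.1830; -0.1670 0.3549]
AᵀP(A−BK) = [1.8287 -0.6765; -0.6765 0.8567]
P' = Q + AᵀP(A−BK) = [13.0787 0.8235; 0.8235 1.8567]
tr(P') = 14.9355

14.9355


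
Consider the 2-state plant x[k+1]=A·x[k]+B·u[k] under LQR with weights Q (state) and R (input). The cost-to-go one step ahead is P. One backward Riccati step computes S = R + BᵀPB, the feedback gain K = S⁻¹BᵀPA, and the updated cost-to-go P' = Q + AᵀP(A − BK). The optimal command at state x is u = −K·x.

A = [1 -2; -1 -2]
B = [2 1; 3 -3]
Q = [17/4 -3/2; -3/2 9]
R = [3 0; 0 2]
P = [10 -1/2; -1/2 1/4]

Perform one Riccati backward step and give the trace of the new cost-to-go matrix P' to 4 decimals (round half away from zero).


BᵀP = [18.5000 -0.2500; 11.5000 -1.2500]
S = R + BᵀPB = [3 0; 0 2] + [36.2500 19.2500; 19.2500 15.2500] = [39.2500 19.2500; 19.2500 17.2500]
BᵀPA = [18.7500 -36.5000; 12.7500 -20.5000]
K = S⁻¹·BᵀPA = [0.2545 -0.7667; 0.4551 -0.3328]
A−BK = [0.0359 -0.1338; -0.3980 -0.6982]
AᵀP(A−BK) = [0.6754 -0.8809; -0.8809 2.1925]
P' = Q + AᵀP(A−BK) = [4.9254 -2.3809; -2.3809 11.1925]
tr(P') = 16.1179

16.1179


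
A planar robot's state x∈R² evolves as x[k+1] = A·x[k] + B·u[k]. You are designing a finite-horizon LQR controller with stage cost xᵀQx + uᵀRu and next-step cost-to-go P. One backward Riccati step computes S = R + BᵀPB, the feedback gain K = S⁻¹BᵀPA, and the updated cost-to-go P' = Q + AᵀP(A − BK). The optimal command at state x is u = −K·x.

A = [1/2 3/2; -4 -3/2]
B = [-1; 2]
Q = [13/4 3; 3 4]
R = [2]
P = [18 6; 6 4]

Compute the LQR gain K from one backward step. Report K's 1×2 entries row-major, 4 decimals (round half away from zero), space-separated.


-0.9167 -1.0000

BᵀP = [-6.0000 2.0000]
S = R + BᵀPB = [2] + [10.0000] = [12.0000]
BᵀPA = [-11.0000 -12.0000]
K = S⁻¹·BᵀPA = [-0.9167 -1.0000]
A−BK = [-0.4167 0.5000; -2.1667 0.5000]
AᵀP(A−BK) = [34.4167 -14.0000; -14.0000 10.5000]
P' = Q + AᵀP(A−BK) = [37.6667 -11.0000; -11.0000 14.5000]
tr(P') = 52.1667


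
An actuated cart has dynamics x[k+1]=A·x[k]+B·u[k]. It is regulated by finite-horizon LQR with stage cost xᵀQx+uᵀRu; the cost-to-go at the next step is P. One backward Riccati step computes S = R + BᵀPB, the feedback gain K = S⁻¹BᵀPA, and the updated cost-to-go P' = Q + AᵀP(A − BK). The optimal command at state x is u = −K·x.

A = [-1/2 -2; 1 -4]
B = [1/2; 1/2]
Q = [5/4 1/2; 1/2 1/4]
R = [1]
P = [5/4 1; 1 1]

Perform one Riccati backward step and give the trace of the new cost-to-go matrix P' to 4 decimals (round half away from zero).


19.7803

BᵀP = [1.1250 1.0000]
S = R + BᵀPB = [1] + [1.0625] = [2.0625]
BᵀPA = [0.4375 -6.2500]
K = S⁻¹·BᵀPA = [0.2121 -3.0303]
A−BK = [-0.6061 -0.4848; 0.8939 -2.4848]
AᵀP(A−BK) = [0.2197 -1.4242; -1.4242 18.0606]
P' = Q + AᵀP(A−BK) = [1.4697 -0.9242; -0.9242 18.3106]
tr(P') = 19.7803


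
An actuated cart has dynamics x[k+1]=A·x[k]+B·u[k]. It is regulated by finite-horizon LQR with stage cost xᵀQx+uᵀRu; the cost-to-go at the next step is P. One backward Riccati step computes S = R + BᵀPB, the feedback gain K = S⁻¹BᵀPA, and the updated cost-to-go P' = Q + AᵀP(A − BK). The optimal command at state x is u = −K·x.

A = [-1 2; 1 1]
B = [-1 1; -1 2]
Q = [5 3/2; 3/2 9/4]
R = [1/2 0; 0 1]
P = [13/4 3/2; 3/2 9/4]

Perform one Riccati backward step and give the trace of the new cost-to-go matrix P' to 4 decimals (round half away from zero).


BᵀP = [-4.7500 -3.7500; 6.2500 6.0000]
S = R + BᵀPB = [1/2 0; 0 1] + [8.5000 -12.2500; -12.2500 18.2500] = [9.0000 -12.2500; -12.2500 19.2500]
BᵀPA = [1.0000 -13.2500; -0.2500 18.5000]
K = S⁻¹·BᵀPA = [0.6981 -1.2264; 0.4313 0.1806]
A−BK = [-0.7332 0.5930; 0.8356 -0.5876]
AᵀP(A−BK) = [1.9097 -1.4784; -1.4784 1.6590]
P' = Q + AᵀP(A−BK) = [6.9097 0.0216; 0.0216 3.9090]
tr(P') = 10.8187

10.8187


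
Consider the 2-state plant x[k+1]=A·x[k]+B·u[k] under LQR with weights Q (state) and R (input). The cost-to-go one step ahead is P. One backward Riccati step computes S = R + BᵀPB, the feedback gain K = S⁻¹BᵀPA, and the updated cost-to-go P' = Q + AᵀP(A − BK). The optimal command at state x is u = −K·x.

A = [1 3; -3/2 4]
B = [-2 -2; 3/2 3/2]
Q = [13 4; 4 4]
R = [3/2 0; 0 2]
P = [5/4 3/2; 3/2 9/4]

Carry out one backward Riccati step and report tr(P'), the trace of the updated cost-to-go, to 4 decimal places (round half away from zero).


BᵀP = [-0.2500 0.3750; -0.2500 0.3750]
S = R + BᵀPB = [3/2 0; 0 2] + [1.0625 1.0625; 1.0625 1.0625] = [2.5625 1.0625; 1.0625 3.0625]
BᵀPA = [-0.8125 0.7500; -0.8125 0.7500]
K = S⁻¹·BᵀPA = [-0.2419 0.2233; -0.1814 0.1674]
A−BK = [0.1535 3.7814; -0.8651 3.4140]
AᵀP(A−BK) = [1.4686 -10.1826; -10.1826 82.9570]
P' = Q + AᵀP(A−BK) = [14.4686 -6.1826; -6.1826 86.9570]
tr(P') = 101.4256

101.4256


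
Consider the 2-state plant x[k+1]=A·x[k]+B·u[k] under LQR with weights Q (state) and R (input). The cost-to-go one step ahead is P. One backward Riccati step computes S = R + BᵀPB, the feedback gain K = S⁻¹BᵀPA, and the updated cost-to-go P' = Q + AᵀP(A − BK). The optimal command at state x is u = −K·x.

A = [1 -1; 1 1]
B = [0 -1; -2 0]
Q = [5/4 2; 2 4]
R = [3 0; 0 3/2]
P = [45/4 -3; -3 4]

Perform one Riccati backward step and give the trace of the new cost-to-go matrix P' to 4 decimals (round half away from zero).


BᵀP = [6.0000 -8.0000; -11.2500 3.0000]
S = R + BᵀPB = [3 0; 0 3/2] + [16.0000 -6.0000; -6.0000 11.2500] = [19.0000 -6.0000; -6.0000 12.7500]
BᵀPA = [-2.0000 -14.0000; -8.2500 14.2500]
K = S⁻¹·BᵀPA = [-0.3636 -0.4509; -0.8182 0.9055]
A−BK = [0.1818 -0.0945; 0.2727 0.0982]
AᵀP(A−BK) = [1.7727 -0.6818; -0.6818 2.0345]
P' = Q + AᵀP(A−BK) = [3.0227 1.3182; 1.3182 6.0345]
tr(P') = 9.0573

9.0573


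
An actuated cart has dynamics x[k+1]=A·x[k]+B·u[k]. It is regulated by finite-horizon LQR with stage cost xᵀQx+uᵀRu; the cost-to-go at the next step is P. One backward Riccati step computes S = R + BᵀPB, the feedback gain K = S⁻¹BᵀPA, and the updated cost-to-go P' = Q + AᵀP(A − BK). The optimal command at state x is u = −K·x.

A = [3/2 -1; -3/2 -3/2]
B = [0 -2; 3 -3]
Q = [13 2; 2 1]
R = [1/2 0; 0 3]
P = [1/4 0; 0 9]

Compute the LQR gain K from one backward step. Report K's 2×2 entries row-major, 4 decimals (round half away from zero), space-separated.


-0.6078 -0.3315 -0.1115 0.1664

BᵀP = [0.0000 27.0000; -0.5000 -27.0000]
S = R + BᵀPB = [1/2 0; 0 3] + [81.0000 -81.0000; -81.0000 82.0000] = [81.5000 -81.0000; -81.0000 85.0000]
BᵀPA = [-40.5000 -40.5000; 39.7500 41.0000]
K = S⁻¹·BᵀPA = [-0.6078 -0.3315; -0.1115 0.1664]
A−BK = [1.2769 -0.6671; -0.0113 -0.0061]
AᵀP(A−BK) = [0.6308 -0.1673; -0.1673 0.2497]
P' = Q + AᵀP(A−BK) = [13.6308 1.8327; 1.8327 1.2497]
tr(P') = 14.8805


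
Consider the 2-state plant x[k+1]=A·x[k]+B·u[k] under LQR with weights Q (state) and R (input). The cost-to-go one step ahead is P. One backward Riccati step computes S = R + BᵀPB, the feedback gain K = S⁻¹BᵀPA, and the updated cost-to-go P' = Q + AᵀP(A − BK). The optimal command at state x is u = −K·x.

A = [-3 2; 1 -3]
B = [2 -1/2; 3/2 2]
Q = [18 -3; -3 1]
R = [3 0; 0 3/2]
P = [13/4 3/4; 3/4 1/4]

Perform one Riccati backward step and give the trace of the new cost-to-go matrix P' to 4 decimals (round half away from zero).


24.6120

BᵀP = [7.6250 1.8750; -0.1250 0.1250]
S = R + BᵀPB = [3 0; 0 3/2] + [18.0625 -0.0625; -0.0625 0.3125] = [21.0625 -0.0625; -0.0625 1.8125]
BᵀPA = [-21.0000 9.6250; 0.5000 -0.6250]
K = S⁻¹·BᵀPA = [-0.9963 0.4560; 0.2415 -0.3291]
A−BK = [-0.8866 0.9235; 2.0115 -3.0258]
AᵀP(A−BK) = [3.9566 -2.2595; -2.2595 1.6553]
P' = Q + AᵀP(A−BK) = [21.9566 -5.2595; -5.2595 2.6553]
tr(P') = 24.6120


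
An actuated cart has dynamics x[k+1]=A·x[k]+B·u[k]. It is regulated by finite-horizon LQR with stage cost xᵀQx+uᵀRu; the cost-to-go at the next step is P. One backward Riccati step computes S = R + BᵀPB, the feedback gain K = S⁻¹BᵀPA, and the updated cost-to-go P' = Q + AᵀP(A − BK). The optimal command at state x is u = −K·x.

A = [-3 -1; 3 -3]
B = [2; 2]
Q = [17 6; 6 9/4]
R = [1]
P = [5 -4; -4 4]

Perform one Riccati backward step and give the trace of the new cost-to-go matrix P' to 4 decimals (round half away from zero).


BᵀP = [2.0000 0.0000]
S = R + BᵀPB = [1] + [4.0000] = [5.0000]
BᵀPA = [-6.0000 -2.0000]
K = S⁻¹·BᵀPA = [-1.2000 -0.4000]
A−BK = [-0.6000 -0.2000; 5.4000 -2.2000]
AᵀP(A−BK) = [145.8000 -47.4000; -47.4000 16.2000]
P' = Q + AᵀP(A−BK) = [162.8000 -41.4000; -41.4000 18.4500]
tr(P') = 181.2500

181.2500


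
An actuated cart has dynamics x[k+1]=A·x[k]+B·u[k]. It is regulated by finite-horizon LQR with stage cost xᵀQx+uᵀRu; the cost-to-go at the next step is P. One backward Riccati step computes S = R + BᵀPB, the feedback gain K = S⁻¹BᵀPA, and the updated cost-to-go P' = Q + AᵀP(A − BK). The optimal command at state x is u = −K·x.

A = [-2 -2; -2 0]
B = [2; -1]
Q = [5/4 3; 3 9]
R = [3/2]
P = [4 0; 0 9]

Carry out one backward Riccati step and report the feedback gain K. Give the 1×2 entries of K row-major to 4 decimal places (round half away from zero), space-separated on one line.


BᵀP = [8.0000 -9.0000]
S = R + BᵀPB = [3/2] + [25.0000] = [26.5000]
BᵀPA = [2.0000 -16.0000]
K = S⁻¹·BᵀPA = [0.0755 -0.6038]
A−BK = [-2.1509 -0.7925; -1.9245 -0.6038]
AᵀP(A−BK) = [51.8491 17.2075; 17.2075 6.3396]
P' = Q + AᵀP(A−BK) = [53.0991 20.2075; 20.2075 15.3396]
tr(P') = 68.4387

0.0755 -0.6038


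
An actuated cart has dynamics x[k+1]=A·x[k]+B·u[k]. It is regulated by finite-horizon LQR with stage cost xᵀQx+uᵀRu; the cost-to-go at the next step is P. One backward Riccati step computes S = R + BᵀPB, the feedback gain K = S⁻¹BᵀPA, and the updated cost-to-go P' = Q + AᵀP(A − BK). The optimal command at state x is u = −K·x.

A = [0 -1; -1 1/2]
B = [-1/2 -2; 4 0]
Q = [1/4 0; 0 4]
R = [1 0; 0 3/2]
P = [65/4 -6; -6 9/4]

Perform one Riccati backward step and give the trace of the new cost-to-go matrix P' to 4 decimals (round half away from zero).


4.5143

BᵀP = [-32.1250 12.0000; -32.5000 12.0000]
S = R + BᵀPB = [1 0; 0 3/2] + [64.0625 64.2500; 64.2500 65.0000] = [65.0625 64.2500; 64.2500 66.5000]
BᵀPA = [-12.0000 38.1250; -12.0000 38.5000]
K = S⁻¹·BᵀPA = [-0.1360 0.3106; -0.0491 0.2788]
A−BK = [-0.1662 -0.2870; -0.4562 -0.7425]
AᵀP(A−BK) = [0.0294 -0.0515; -0.0515 0.2349]
P' = Q + AᵀP(A−BK) = [0.2794 -0.0515; -0.0515 4.2349]
tr(P') = 4.5143


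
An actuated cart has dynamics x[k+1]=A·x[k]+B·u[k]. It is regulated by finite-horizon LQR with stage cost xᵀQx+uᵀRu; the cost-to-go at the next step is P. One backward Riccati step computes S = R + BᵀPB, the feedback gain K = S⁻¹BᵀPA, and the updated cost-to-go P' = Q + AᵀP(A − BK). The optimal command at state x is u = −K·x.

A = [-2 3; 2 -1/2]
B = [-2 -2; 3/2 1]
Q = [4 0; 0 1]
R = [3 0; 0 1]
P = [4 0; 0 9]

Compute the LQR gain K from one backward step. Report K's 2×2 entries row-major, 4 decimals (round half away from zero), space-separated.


0.7654 0.2745 0.4393 -1.4077

BᵀP = [-8.0000 13.5000; -8.0000 9.0000]
S = R + BᵀPB = [3 0; 0 1] + [36.2500 29.5000; 29.5000 25.0000] = [39.2500 29.5000; 29.5000 26.0000]
BᵀPA = [43.0000 -30.7500; 34.0000 -28.5000]
K = S⁻¹·BᵀPA = [0.7654 0.2745; 0.4393 -1.4077]
A−BK = [0.4093 0.7338; 0.4126 0.4958]
AᵀP(A−BK) = [4.1531 3.0549; 3.0549 6.5740]
P' = Q + AᵀP(A−BK) = [8.1531 3.0549; 3.0549 7.5740]
tr(P') = 15.7271


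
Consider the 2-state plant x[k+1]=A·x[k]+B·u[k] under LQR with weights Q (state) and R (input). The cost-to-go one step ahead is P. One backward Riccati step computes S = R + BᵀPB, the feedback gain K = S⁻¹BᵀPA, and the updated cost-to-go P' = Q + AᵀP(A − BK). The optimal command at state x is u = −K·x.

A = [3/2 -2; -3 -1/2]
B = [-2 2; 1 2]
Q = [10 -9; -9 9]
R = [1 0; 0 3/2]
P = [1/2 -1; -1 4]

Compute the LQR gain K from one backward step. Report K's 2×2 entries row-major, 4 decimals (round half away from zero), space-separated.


BᵀP = [-2.0000 6.0000; -1.0000 6.0000]
S = R + BᵀPB = [1 0; 0 3/2] + [10.0000 8.0000; 8.0000 10.0000] = [11.0000 8.0000; 8.0000 11.5000]
BᵀPA = [-21.0000 1.0000; -19.5000 -1.0000]
K = S⁻¹·BᵀPA = [-1.3680 0.3120; -0.7440 -0.3040]
A−BK = [0.2520 -0.7680; -0.1440 -0.2040]
AᵀP(A−BK) = [2.8890 -0.1260; -0.1260 0.3840]
P' = Q + AᵀP(A−BK) = [12.8890 -9.1260; -9.1260 9.3840]
tr(P') = 22.2730

-1.3680 0.3120 -0.7440 -0.3040


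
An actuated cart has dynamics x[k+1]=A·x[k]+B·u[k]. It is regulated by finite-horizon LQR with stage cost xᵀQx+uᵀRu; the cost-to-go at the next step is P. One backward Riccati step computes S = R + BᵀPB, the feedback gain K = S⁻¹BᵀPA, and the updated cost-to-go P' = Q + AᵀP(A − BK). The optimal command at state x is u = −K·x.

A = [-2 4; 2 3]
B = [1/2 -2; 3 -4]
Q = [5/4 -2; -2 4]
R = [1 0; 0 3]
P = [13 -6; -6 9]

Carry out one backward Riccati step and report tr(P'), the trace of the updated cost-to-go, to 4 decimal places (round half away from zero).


42.3677

BᵀP = [-11.5000 24.0000; -2.0000 -24.0000]
S = R + BᵀPB = [1 0; 0 3] + [66.2500 -73.0000; -73.0000 100.0000] = [67.2500 -73.0000; -73.0000 103.0000]
BᵀPA = [71.0000 26.0000; -44.0000 -80.0000]
K = S⁻¹·BᵀPA = [2.5667 -1.9790; 1.3920 -2.1793]
A−BK = [-0.4995 0.6309; -0.1324 0.2198]
AᵀP(A−BK) = [15.0080 -17.3785; -17.3785 22.1097]
P' = Q + AᵀP(A−BK) = [16.2580 -19.3785; -19.3785 26.1097]
tr(P') = 42.3677


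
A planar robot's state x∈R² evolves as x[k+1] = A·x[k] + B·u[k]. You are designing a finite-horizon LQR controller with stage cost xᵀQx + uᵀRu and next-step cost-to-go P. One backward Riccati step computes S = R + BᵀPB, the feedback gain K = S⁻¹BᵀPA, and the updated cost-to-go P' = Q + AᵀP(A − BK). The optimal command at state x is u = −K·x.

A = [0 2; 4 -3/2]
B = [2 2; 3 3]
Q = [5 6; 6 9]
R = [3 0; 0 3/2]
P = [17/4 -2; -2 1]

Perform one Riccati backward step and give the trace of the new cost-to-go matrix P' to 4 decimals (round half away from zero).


41.8333

BᵀP = [2.5000 -1.0000; 2.5000 -1.0000]
S = R + BᵀPB = [3 0; 0 3/2] + [2.0000 2.0000; 2.0000 2.0000] = [5.0000 2.0000; 2.0000 3.5000]
BᵀPA = [-4.0000 6.5000; -4.0000 6.5000]
K = S⁻¹·BᵀPA = [-0.4444 0.7222; -0.8889 1.4444]
A−BK = [2.6667 -2.3333; 8.0000 -8.0000]
AᵀP(A−BK) = [10.6667 -13.3333; -13.3333 17.1667]
P' = Q + AᵀP(A−BK) = [15.6667 -7.3333; -7.3333 26.1667]
tr(P') = 41.8333


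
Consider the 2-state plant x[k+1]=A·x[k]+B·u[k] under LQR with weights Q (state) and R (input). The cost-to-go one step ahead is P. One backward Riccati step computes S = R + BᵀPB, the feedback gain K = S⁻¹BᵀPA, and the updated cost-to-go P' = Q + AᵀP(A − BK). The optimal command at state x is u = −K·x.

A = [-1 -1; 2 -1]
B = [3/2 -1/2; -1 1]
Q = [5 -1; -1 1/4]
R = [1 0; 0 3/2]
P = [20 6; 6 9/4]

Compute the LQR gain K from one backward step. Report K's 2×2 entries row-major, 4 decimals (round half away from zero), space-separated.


-0.2831 -1.0719 0.3685 -0.3191

BᵀP = [24.0000 6.7500; -4.0000 -0.7500]
S = R + BᵀPB = [1 0; 0 3/2] + [29.2500 -5.2500; -5.2500 1.2500] = [30.2500 -5.2500; -5.2500 2.7500]
BᵀPA = [-10.5000 -30.7500; 2.5000 4.7500]
K = S⁻¹·BᵀPA = [-0.2831 -1.0719; 0.3685 -0.3191]
A−BK = [-0.3910 0.4483; 1.3483 -1.7528]
AᵀP(A−BK) = [1.1056 -0.9573; -0.9573 2.8045]
P' = Q + AᵀP(A−BK) = [6.1056 -1.9573; -1.9573 3.0545]
tr(P') = 9.1601


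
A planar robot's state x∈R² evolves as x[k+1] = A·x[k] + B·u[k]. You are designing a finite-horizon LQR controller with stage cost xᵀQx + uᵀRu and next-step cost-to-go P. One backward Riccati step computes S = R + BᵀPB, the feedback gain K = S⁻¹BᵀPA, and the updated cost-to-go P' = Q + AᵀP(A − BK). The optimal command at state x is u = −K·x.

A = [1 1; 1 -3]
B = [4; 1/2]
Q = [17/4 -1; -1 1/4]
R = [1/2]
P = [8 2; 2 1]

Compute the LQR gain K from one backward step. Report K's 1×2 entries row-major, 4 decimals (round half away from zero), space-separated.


BᵀP = [33.0000 8.5000]
S = R + BᵀPB = [1/2] + [136.2500] = [136.7500]
BᵀPA = [41.5000 7.5000]
K = S⁻¹·BᵀPA = [0.3035 0.0548]
A−BK = [-0.2139 0.7806; 0.8483 -3.0274]
AᵀP(A−BK) = [0.4059 -1.2761; -1.2761 4.5887]
P' = Q + AᵀP(A−BK) = [4.6559 -2.2761; -2.2761 4.8387]
tr(P') = 9.4945

0.3035 0.0548


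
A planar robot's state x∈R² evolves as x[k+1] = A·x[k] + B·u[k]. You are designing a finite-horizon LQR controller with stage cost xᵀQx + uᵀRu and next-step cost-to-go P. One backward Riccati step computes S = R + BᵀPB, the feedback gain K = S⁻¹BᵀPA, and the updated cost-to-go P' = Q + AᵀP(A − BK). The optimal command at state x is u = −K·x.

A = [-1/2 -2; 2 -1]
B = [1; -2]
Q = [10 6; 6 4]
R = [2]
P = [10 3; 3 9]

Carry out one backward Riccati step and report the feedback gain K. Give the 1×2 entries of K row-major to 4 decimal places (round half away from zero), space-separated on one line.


-0.8889 0.1944

BᵀP = [4.0000 -15.0000]
S = R + BᵀPB = [2] + [34.0000] = [36.0000]
BᵀPA = [-32.0000 7.0000]
K = S⁻¹·BᵀPA = [-0.8889 0.1944]
A−BK = [0.3889 -2.1944; 0.2222 -0.6111]
AᵀP(A−BK) = [4.0556 -12.2778; -12.2778 59.6389]
P' = Q + AᵀP(A−BK) = [14.0556 -6.2778; -6.2778 63.6389]
tr(P') = 77.6944


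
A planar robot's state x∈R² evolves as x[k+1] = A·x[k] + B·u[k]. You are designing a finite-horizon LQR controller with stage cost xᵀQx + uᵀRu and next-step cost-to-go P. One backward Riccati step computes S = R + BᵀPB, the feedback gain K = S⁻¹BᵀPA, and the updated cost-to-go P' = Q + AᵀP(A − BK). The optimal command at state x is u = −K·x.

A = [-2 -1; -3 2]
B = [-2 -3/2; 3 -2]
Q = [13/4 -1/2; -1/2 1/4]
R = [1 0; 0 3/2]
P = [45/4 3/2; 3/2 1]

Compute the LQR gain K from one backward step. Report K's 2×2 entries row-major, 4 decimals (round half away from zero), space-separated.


BᵀP = [-18.0000 0.0000; -19.8750 -4.2500]
S = R + BᵀPB = [1 0; 0 3/2] + [36.0000 27.0000; 27.0000 38.3125] = [37.0000 27.0000; 27.0000 39.8125]
BᵀPA = [36.0000 18.0000; 52.5000 11.3750]
K = S⁻¹·BᵀPA = [0.0212 0.5504; 1.3043 -0.0875]
A−BK = [-0.0012 -0.0306; -0.4549 0.1739]
AᵀP(A−BK) = [2.7609 -0.2177; -0.2177 0.3392]
P' = Q + AᵀP(A−BK) = [6.0109 -0.7177; -0.7177 0.5892]
tr(P') = 6.6000

0.0212 0.5504 1.3043 -0.0875


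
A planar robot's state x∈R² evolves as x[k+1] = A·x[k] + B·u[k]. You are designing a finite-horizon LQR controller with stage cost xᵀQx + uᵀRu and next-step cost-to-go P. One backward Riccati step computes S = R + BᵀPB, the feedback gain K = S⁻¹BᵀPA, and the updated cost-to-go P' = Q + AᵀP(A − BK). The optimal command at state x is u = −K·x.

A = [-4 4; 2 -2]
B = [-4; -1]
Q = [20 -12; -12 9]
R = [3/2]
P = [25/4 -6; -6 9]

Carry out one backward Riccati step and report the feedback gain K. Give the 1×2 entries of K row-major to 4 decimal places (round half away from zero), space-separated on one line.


BᵀP = [-19.0000 15.0000]
S = R + BᵀPB = [3/2] + [61.0000] = [62.5000]
BᵀPA = [106.0000 -106.0000]
K = S⁻¹·BᵀPA = [1.6960 -1.6960]
A−BK = [2.7840 -2.7840; 3.6960 -3.6960]
AᵀP(A−BK) = [52.2240 -52.2240; -52.2240 52.2240]
P' = Q + AᵀP(A−BK) = [72.2240 -64.2240; -64.2240 61.2240]
tr(P') = 133.4480

1.6960 -1.6960


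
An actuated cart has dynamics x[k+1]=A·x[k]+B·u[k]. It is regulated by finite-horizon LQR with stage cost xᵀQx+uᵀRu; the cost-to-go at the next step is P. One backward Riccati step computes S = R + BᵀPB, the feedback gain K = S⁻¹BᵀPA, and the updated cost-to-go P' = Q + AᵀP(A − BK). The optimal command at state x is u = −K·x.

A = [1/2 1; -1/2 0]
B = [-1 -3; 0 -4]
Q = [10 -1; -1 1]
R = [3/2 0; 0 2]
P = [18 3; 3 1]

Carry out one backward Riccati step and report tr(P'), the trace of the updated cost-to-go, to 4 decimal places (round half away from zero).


11.8058

BᵀP = [-18.0000 -3.0000; -66.0000 -13.0000]
S = R + BᵀPB = [3/2 0; 0 2] + [18.0000 66.0000; 66.0000 250.0000] = [19.5000 66.0000; 66.0000 252.0000]
BᵀPA = [-7.5000 -18.0000; -26.5000 -66.0000]
K = S⁻¹·BᵀPA = [-0.2527 -0.3226; -0.0390 -0.1774]
A−BK = [0.1304 0.1452; -0.6559 -0.7097]
AᵀP(A−BK) = [0.3219 0.3790; 0.3790 0.4839]
P' = Q + AᵀP(A−BK) = [10.3219 -0.6210; -0.6210 1.4839]
tr(P') = 11.8058


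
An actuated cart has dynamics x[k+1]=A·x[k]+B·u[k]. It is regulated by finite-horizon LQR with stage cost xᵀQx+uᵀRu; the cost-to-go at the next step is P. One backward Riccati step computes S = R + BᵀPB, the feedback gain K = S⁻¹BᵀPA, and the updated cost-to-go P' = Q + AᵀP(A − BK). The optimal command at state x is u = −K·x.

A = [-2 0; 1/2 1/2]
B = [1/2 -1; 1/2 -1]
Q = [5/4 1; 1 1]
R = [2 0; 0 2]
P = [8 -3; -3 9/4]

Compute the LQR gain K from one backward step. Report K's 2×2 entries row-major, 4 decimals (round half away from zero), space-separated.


BᵀP = [2.5000 -0.3750; -5.0000 0.7500]
S = R + BᵀPB = [2 0; 0 2] + [1.0625 -2.1250; -2.1250 4.2500] = [3.0625 -2.1250; -2.1250 6.2500]
BᵀPA = [-5.1875 -0.1875; 10.3750 0.3750]
K = S⁻¹·BᵀPA = [-0.7094 -0.0256; 1.4188 0.0513]
A−BK = [-0.2265 0.0641; 2.2735 0.5641]
AᵀP(A−BK) = [20.1624 2.8974; 2.8974 0.5385]
P' = Q + AᵀP(A−BK) = [21.4124 3.8974; 3.8974 1.5385]
tr(P') = 22.9509

-0.7094 -0.0256 1.4188 0.0513


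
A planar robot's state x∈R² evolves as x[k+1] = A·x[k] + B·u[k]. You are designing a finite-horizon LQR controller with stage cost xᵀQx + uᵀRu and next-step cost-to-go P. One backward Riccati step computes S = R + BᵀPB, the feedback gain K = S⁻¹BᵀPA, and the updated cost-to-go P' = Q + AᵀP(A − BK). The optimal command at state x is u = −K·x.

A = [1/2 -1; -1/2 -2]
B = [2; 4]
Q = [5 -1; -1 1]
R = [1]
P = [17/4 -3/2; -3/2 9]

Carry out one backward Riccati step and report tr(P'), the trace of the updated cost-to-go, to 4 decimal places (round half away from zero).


BᵀP = [2.5000 33.0000]
S = R + BᵀPB = [1] + [137.0000] = [138.0000]
BᵀPA = [-15.2500 -68.5000]
K = S⁻¹·BᵀPA = [-0.1105 -0.4964]
A−BK = [0.7210 -0.0072; -0.0580 -0.0145]
AᵀP(A−BK) = [2.3773 0.0553; 0.0553 0.2482]
P' = Q + AᵀP(A−BK) = [7.3773 -0.9447; -0.9447 1.2482]
tr(P') = 8.6255

8.6255


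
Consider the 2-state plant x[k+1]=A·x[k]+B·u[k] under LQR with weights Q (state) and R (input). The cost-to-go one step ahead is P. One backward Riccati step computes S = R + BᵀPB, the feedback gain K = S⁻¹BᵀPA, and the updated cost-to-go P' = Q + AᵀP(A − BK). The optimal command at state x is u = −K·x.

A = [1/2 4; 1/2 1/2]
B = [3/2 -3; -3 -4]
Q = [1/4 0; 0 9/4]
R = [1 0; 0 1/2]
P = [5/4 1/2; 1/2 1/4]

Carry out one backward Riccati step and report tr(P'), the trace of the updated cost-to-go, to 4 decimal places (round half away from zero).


BᵀP = [0.3750 0.0000; -5.7500 -2.5000]
S = R + BᵀPB = [1 0; 0 1/2] + [0.5625 -1.1250; -1.1250 27.2500] = [1.5625 -1.1250; -1.1250 27.7500]
BᵀPA = [0.1875 1.5000; -4.1250 -24.2500]
K = S⁻¹·BᵀPA = [0.0134 0.3408; -0.1481 -0.8601]
A−BK = [0.0356 0.9087; -0.0523 -1.9180]
AᵀP(A−BK) = [0.0116 0.0759; 0.0759 0.6949]
P' = Q + AᵀP(A−BK) = [0.2616 0.0759; 0.0759 2.9449]
tr(P') = 3.2065

3.2065


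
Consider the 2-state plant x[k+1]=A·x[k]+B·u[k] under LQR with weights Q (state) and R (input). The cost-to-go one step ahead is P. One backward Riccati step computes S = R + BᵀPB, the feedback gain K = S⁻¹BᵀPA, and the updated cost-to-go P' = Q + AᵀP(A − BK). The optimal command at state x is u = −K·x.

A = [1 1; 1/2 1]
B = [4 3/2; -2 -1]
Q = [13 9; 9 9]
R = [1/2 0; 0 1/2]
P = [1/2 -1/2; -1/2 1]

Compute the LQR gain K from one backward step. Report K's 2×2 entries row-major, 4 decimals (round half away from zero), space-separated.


BᵀP = [3.0000 -4.0000; 1.2500 -1.7500]
S = R + BᵀPB = [1/2 0; 0 1/2] + [20.0000 8.5000; 8.5000 3.6250] = [20.5000 8.5000; 8.5000 4.1250]
BᵀPA = [1.0000 -1.0000; 0.3750 -0.5000]
K = S⁻¹·BᵀPA = [0.0761 0.0102; -0.0660 -0.1421]
A−BK = [0.7944 1.1726; 0.5863 0.8782]
AᵀP(A−BK) = [0.1986 0.2931; 0.2931 0.4391]
P' = Q + AᵀP(A−BK) = [13.1986 9.2931; 9.2931 9.4391]
tr(P') = 22.6377

0.0761 0.0102 -0.0660 -0.1421


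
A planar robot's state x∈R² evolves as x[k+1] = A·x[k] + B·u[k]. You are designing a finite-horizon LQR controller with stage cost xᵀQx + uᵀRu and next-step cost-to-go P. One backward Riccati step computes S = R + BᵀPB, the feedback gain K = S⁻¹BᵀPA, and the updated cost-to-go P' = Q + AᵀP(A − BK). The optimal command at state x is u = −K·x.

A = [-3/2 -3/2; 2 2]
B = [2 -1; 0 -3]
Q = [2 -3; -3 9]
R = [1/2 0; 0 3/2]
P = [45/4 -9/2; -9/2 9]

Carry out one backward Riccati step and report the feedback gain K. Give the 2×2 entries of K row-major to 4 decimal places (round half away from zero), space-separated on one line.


BᵀP = [22.5000 -9.0000; 2.2500 -22.5000]
S = R + BᵀPB = [1/2 0; 0 3/2] + [45.0000 4.5000; 4.5000 65.2500] = [45.5000 4.5000; 4.5000 66.7500]
BᵀPA = [-51.7500 -51.7500; -48.3750 -48.3750]
K = S⁻¹·BᵀPA = [-1.0728 -1.0728; -0.6524 -0.6524]
A−BK = [-0.0067 -0.0067; 0.0428 0.0428]
AᵀP(A−BK) = [1.2335 1.2335; 1.2335 1.2335]
P' = Q + AᵀP(A−BK) = [3.2335 -1.7665; -1.7665 10.2335]
tr(P') = 13.4670

-1.0728 -1.0728 -0.6524 -0.6524


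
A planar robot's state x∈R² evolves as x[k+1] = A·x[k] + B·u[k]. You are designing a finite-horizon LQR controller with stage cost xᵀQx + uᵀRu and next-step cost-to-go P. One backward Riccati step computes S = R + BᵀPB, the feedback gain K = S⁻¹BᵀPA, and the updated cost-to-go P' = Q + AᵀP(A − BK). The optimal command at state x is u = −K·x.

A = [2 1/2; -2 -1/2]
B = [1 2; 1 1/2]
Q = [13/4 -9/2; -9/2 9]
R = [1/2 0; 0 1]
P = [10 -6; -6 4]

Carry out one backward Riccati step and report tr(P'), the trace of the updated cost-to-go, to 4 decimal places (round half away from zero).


19.0337

BᵀP = [4.0000 -2.0000; 17.0000 -10.0000]
S = R + BᵀPB = [1/2 0; 0 1] + [2.0000 7.0000; 7.0000 29.0000] = [2.5000 7.0000; 7.0000 30.0000]
BᵀPA = [12.0000 3.0000; 54.0000 13.5000]
K = S⁻¹·BᵀPA = [-0.6923 -0.1731; 1.9615 0.4904]
A−BK = [-1.2308 -0.3077; -2.2885 -0.5721]
AᵀP(A−BK) = [6.3846 1.5962; 1.5962 0.3990]
P' = Q + AᵀP(A−BK) = [9.6346 -2.9038; -2.9038 9.3990]
tr(P') = 19.0337


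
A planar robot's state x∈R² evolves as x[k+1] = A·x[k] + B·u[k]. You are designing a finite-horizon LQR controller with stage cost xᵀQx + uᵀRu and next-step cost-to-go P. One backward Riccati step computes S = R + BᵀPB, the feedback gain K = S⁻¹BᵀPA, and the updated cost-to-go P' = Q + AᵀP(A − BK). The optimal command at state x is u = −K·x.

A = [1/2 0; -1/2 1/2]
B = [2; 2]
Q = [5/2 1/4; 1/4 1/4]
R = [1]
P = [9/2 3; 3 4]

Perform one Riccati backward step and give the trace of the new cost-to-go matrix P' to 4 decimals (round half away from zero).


3.5403

BᵀP = [15.0000 14.0000]
S = R + BᵀPB = [1] + [58.0000] = [59.0000]
BᵀPA = [0.5000 7.0000]
K = S⁻¹·BᵀPA = [0.0085 0.1186]
A−BK = [0.4831 -0.2373; -0.5169 0.2627]
AᵀP(A−BK) = [0.6208 -0.3093; -0.3093 0.1695]
P' = Q + AᵀP(A−BK) = [3.1208 -0.0593; -0.0593 0.4195]
tr(P') = 3.5403


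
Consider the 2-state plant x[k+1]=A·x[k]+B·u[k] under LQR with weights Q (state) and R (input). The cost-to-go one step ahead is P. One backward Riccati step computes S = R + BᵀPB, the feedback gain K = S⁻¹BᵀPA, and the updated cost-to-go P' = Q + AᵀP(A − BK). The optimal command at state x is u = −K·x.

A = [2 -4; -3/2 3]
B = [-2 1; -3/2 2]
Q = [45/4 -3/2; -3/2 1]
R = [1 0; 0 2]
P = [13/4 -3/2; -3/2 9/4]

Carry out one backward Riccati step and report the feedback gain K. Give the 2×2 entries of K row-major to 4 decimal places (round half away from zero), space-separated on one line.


-1.4735 2.9469 -1.3779 2.7557

BᵀP = [-4.2500 -0.3750; 0.2500 3.0000]
S = R + BᵀPB = [1 0; 0 2] + [9.0625 -5.0000; -5.0000 6.2500] = [10.0625 -5.0000; -5.0000 8.2500]
BᵀPA = [-7.9375 15.8750; -4.0000 8.0000]
K = S⁻¹·BᵀPA = [-1.4735 2.9469; -1.3779 2.7557]
A−BK = [0.4309 -0.8618; -0.9545 1.9090]
AᵀP(A−BK) = [9.8554 -19.7107; -19.7107 39.4215]
P' = Q + AᵀP(A−BK) = [21.1054 -21.2107; -21.2107 40.4215]
tr(P') = 61.5269
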